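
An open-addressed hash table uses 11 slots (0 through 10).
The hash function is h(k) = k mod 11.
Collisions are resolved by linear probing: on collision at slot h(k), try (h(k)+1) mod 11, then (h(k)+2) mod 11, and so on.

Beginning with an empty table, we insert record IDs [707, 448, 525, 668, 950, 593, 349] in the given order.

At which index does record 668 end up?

707 hashes to 3; slot 3 is free => place at 3.
448 hashes to 8; slot 8 is free => place at 8.
525 hashes to 8; 8 taken => place at 9.
668 hashes to 8; 8,9 taken => place at 10.
950 hashes to 4; slot 4 is free => place at 4.
593 hashes to 10; 10 taken => place at 0.
349 hashes to 8; 8,9,10,0 taken => place at 1.
Table: [593, 349, ., 707, 950, ., ., ., 448, 525, 668]

10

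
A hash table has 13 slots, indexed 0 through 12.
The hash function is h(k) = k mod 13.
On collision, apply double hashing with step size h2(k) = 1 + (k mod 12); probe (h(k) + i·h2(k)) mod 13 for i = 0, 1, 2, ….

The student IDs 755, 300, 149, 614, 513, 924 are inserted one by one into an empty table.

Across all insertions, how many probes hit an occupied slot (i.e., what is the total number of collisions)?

755 hashes to 1; slot 1 is free → place at 1.
300 hashes to 1, h2=1; 1 taken → place at 2.
149 hashes to 6; slot 6 is free → place at 6.
614 hashes to 3; slot 3 is free → place at 3.
513 hashes to 6, h2=10; 6,3 taken → place at 0.
924 hashes to 1, h2=1; 1,2,3 taken → place at 4.
Table: [513, 755, 300, 614, 924, _, 149, _, _, _, _, _, _]

6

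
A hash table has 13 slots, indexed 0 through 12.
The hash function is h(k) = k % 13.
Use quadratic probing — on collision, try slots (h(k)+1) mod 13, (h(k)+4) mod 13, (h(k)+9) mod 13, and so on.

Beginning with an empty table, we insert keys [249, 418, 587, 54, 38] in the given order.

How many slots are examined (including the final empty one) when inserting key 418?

249: h=2 -> slot 2
418: h=2, probe 2,3 -> slot 3
587: h=2, probe 2,3,6 -> slot 6
54: h=2, probe 2,3,6,11 -> slot 11
38: h=12 -> slot 12
Table: [—, —, 249, 418, —, —, 587, —, —, —, —, 54, 38]

2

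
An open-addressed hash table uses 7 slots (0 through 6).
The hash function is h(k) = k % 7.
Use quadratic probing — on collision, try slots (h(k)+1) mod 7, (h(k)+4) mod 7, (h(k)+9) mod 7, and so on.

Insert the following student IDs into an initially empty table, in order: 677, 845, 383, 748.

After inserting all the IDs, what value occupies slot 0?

748

677: h=5 -> slot 5
845: h=5, probe 5,6 -> slot 6
383: h=5, probe 5,6,2 -> slot 2
748: h=6, probe 6,0 -> slot 0
Table: [748, _, 383, _, _, 677, 845]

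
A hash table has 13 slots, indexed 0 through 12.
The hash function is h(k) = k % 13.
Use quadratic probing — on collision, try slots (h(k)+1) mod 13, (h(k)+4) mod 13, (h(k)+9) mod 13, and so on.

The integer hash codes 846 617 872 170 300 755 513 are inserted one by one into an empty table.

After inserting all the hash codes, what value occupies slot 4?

Insert 846: h=1, slot 1 empty → index 1.
Insert 617: h=6, slot 6 empty → index 6.
Insert 872: h=1, slot 1 occupied → index 2.
Insert 170: h=1, slots 1,2 occupied → index 5.
Insert 300: h=1, slots 1,2,5 occupied → index 10.
Insert 755: h=1, slots 1,2,5,10 occupied → index 4.
Insert 513: h=6, slot 6 occupied → index 7.
Table: [., 846, 872, ., 755, 170, 617, 513, ., ., 300, ., .]

755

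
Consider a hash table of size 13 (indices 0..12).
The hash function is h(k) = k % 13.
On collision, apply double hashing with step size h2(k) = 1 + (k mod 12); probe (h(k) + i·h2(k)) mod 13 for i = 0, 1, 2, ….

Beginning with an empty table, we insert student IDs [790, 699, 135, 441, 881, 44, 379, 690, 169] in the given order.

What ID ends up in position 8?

690

790 hashes to 10; slot 10 is free -> place at 10.
699 hashes to 10, h2=4; 10 taken -> place at 1.
135 hashes to 5; slot 5 is free -> place at 5.
441 hashes to 12; slot 12 is free -> place at 12.
881 hashes to 10, h2=6; 10 taken -> place at 3.
44 hashes to 5, h2=9; 5,1,10 taken -> place at 6.
379 hashes to 2; slot 2 is free -> place at 2.
690 hashes to 1, h2=7; 1 taken -> place at 8.
169 hashes to 0; slot 0 is free -> place at 0.
Table: [169, 699, 379, 881, —, 135, 44, —, 690, —, 790, —, 441]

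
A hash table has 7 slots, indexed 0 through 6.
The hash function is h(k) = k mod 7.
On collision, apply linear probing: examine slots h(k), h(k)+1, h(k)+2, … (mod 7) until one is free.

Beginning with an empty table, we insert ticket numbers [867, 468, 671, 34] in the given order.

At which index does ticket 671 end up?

867 hashes to 6; slot 6 is free → place at 6.
468 hashes to 6; 6 taken → place at 0.
671 hashes to 6; 6,0 taken → place at 1.
34 hashes to 6; 6,0,1 taken → place at 2.
Table: [468, 671, 34, -, -, -, 867]

1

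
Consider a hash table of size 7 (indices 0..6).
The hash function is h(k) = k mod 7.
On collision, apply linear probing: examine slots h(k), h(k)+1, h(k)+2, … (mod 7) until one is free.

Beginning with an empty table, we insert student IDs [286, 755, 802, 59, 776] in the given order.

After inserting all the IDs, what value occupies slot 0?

286: h=6 → slot 6
755: h=6, probe 6,0 → slot 0
802: h=4 → slot 4
59: h=3 → slot 3
776: h=6, probe 6,0,1 → slot 1
Table: [755, 776, _, 59, 802, _, 286]

755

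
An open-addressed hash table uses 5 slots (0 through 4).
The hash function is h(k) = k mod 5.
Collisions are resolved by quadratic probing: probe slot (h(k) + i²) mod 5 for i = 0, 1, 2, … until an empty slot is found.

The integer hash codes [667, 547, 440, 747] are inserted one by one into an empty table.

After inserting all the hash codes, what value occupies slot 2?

667 hashes to 2; slot 2 is free -> place at 2.
547 hashes to 2; 2 taken -> place at 3.
440 hashes to 0; slot 0 is free -> place at 0.
747 hashes to 2; 2,3 taken -> place at 1.
Table: [440, 747, 667, 547, -]

667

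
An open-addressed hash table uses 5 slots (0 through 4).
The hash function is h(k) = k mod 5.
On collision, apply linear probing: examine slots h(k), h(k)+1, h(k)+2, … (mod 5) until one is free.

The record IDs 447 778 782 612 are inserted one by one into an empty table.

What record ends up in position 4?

782

Insert 447: h=2, slot 2 empty → index 2.
Insert 778: h=3, slot 3 empty → index 3.
Insert 782: h=2, slots 2,3 occupied → index 4.
Insert 612: h=2, slots 2,3,4 occupied → index 0.
Table: [612, ., 447, 778, 782]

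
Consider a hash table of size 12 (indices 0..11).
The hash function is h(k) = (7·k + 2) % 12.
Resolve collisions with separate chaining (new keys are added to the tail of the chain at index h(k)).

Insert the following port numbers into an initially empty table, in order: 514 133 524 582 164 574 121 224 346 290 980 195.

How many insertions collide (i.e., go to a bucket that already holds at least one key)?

6

Insert 514: h=0, bucket 0 empty → new chain.
Insert 133: h=9, bucket 9 empty → new chain.
Insert 524: h=10, bucket 10 empty → new chain.
Insert 582: h=8, bucket 8 empty → new chain.
Insert 164: h=10, bucket 10 nonempty → append to chain.
Insert 574: h=0, bucket 0 nonempty → append to chain.
Insert 121: h=9, bucket 9 nonempty → append to chain.
Insert 224: h=10, bucket 10 nonempty → append to chain.
Insert 346: h=0, bucket 0 nonempty → append to chain.
Insert 290: h=4, bucket 4 empty → new chain.
Insert 980: h=10, bucket 10 nonempty → append to chain.
Insert 195: h=11, bucket 11 empty → new chain.
Final buckets:
0: 514 -> 574 -> 346
1: .
2: .
3: .
4: 290
5: .
6: .
7: .
8: 582
9: 133 -> 121
10: 524 -> 164 -> 224 -> 980
11: 195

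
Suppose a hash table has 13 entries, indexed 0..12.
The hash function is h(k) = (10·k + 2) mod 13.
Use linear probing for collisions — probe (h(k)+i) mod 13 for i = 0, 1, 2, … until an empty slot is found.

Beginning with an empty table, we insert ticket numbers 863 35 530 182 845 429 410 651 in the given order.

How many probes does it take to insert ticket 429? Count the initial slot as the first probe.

863 hashes to 0; slot 0 is free → place at 0.
35 hashes to 1; slot 1 is free → place at 1.
530 hashes to 11; slot 11 is free → place at 11.
182 hashes to 2; slot 2 is free → place at 2.
845 hashes to 2; 2 taken → place at 3.
429 hashes to 2; 2,3 taken → place at 4.
410 hashes to 7; slot 7 is free → place at 7.
651 hashes to 12; slot 12 is free → place at 12.
Table: [863, 35, 182, 845, 429, _, _, 410, _, _, _, 530, 651]

3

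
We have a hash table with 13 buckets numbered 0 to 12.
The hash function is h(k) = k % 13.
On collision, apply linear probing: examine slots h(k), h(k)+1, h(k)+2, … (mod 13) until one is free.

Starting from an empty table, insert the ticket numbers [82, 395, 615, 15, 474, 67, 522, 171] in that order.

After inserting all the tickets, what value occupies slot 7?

82: h=4 → slot 4
395: h=5 → slot 5
615: h=4, probe 4,5,6 → slot 6
15: h=2 → slot 2
474: h=6, probe 6,7 → slot 7
67: h=2, probe 2,3 → slot 3
522: h=2, probe 2,3,4,5,6,7,8 → slot 8
171: h=2, probe 2,3,4,5,6,7,8,9 → slot 9
Table: [., ., 15, 67, 82, 395, 615, 474, 522, 171, ., ., .]

474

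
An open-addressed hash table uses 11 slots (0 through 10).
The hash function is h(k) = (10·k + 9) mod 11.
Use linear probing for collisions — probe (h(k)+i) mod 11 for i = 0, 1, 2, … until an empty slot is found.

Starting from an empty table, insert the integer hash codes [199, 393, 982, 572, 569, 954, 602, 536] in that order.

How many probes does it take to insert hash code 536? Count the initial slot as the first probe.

199: h=8 → slot 8
393: h=1 → slot 1
982: h=6 → slot 6
572: h=9 → slot 9
569: h=1, probe 1,2 → slot 2
954: h=1, probe 1,2,3 → slot 3
602: h=1, probe 1,2,3,4 → slot 4
536: h=1, probe 1,2,3,4,5 → slot 5
Table: [∅, 393, 569, 954, 602, 536, 982, ∅, 199, 572, ∅]

5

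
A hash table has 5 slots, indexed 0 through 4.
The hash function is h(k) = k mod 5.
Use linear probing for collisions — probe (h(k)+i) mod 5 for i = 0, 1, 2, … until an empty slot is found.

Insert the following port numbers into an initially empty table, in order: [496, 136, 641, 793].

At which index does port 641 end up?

3

496: h=1 -> slot 1
136: h=1, probe 1,2 -> slot 2
641: h=1, probe 1,2,3 -> slot 3
793: h=3, probe 3,4 -> slot 4
Table: [—, 496, 136, 641, 793]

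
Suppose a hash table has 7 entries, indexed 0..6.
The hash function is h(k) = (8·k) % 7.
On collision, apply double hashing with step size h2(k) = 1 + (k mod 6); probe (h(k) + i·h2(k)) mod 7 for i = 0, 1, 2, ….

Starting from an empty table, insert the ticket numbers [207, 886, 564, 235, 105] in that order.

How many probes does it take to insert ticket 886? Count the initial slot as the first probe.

207: h=4 -> slot 4
886: h=4, h2=5, probe 4,2 -> slot 2
564: h=4, h2=1, probe 4,5 -> slot 5
235: h=4, h2=2, probe 4,6 -> slot 6
105: h=0 -> slot 0
Table: [105, ., 886, ., 207, 564, 235]

2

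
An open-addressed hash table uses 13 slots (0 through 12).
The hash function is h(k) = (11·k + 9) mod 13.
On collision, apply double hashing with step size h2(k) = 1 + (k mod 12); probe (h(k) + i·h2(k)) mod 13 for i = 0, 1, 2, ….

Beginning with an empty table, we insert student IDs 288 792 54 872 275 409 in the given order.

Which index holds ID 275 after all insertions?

4

Insert 288: h=5, slot 5 empty -> index 5.
Insert 792: h=11, slot 11 empty -> index 11.
Insert 54: h=5, h2=7, slot 5 occupied -> index 12.
Insert 872: h=7, slot 7 empty -> index 7.
Insert 275: h=5, h2=12, slot 5 occupied -> index 4.
Insert 409: h=10, slot 10 empty -> index 10.
Table: [., ., ., ., 275, 288, ., 872, ., ., 409, 792, 54]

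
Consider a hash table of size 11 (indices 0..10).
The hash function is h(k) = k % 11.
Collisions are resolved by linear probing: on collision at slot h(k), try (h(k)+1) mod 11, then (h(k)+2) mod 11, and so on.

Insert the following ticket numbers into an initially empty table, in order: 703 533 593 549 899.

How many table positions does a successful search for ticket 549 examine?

Insert 703: h=10, slot 10 empty → index 10.
Insert 533: h=5, slot 5 empty → index 5.
Insert 593: h=10, slot 10 occupied → index 0.
Insert 549: h=10, slots 10,0 occupied → index 1.
Insert 899: h=8, slot 8 empty → index 8.
Table: [593, 549, ., ., ., 533, ., ., 899, ., 703]
Lookup 549: h=10, probe 10,0,1 → found at 1.

3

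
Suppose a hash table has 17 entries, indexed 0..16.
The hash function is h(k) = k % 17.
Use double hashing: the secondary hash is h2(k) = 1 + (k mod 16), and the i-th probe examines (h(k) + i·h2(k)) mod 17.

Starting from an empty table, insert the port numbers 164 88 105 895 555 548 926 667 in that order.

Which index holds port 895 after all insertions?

Insert 164: h=11, slot 11 empty → index 11.
Insert 88: h=3, slot 3 empty → index 3.
Insert 105: h=3, h2=10, slot 3 occupied → index 13.
Insert 895: h=11, h2=16, slot 11 occupied → index 10.
Insert 555: h=11, h2=12, slot 11 occupied → index 6.
Insert 548: h=4, slot 4 empty → index 4.
Insert 926: h=8, slot 8 empty → index 8.
Insert 667: h=4, h2=12, slot 4 occupied → index 16.
Table: [∅, ∅, ∅, 88, 548, ∅, 555, ∅, 926, ∅, 895, 164, ∅, 105, ∅, ∅, 667]

10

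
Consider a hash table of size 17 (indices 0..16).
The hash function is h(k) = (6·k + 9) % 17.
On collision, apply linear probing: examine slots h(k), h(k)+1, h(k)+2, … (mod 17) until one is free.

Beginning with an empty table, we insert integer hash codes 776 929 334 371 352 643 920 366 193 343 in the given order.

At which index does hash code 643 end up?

11

776 hashes to 7; slot 7 is free -> place at 7.
929 hashes to 7; 7 taken -> place at 8.
334 hashes to 7; 7,8 taken -> place at 9.
371 hashes to 8; 8,9 taken -> place at 10.
352 hashes to 13; slot 13 is free -> place at 13.
643 hashes to 8; 8,9,10 taken -> place at 11.
920 hashes to 4; slot 4 is free -> place at 4.
366 hashes to 12; slot 12 is free -> place at 12.
193 hashes to 11; 11,12,13 taken -> place at 14.
343 hashes to 10; 10,11,12,13,14 taken -> place at 15.
Table: [_, _, _, _, 920, _, _, 776, 929, 334, 371, 643, 366, 352, 193, 343, _]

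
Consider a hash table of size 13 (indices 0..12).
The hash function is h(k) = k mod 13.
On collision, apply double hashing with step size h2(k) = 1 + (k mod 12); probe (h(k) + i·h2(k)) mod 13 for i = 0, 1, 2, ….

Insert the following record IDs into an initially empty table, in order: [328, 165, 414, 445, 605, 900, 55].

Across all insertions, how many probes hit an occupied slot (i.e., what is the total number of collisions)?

328: h=3 -> slot 3
165: h=9 -> slot 9
414: h=11 -> slot 11
445: h=3, h2=2, probe 3,5 -> slot 5
605: h=7 -> slot 7
900: h=3, h2=1, probe 3,4 -> slot 4
55: h=3, h2=8, probe 3,11,6 -> slot 6
Table: [—, —, —, 328, 900, 445, 55, 605, —, 165, —, 414, —]

4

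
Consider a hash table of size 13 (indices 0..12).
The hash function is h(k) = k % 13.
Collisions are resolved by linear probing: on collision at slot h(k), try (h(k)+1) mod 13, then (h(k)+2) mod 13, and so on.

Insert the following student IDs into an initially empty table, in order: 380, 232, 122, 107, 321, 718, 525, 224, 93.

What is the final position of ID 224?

Insert 380: h=3, slot 3 empty => index 3.
Insert 232: h=11, slot 11 empty => index 11.
Insert 122: h=5, slot 5 empty => index 5.
Insert 107: h=3, slot 3 occupied => index 4.
Insert 321: h=9, slot 9 empty => index 9.
Insert 718: h=3, slots 3,4,5 occupied => index 6.
Insert 525: h=5, slots 5,6 occupied => index 7.
Insert 224: h=3, slots 3,4,5,6,7 occupied => index 8.
Insert 93: h=2, slot 2 empty => index 2.
Table: [_, _, 93, 380, 107, 122, 718, 525, 224, 321, _, 232, _]

8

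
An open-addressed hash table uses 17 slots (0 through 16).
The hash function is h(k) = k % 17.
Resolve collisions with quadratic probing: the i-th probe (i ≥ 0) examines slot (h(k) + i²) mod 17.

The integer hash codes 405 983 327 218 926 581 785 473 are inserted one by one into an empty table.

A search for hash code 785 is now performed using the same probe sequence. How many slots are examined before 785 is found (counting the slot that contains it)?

3

405 hashes to 14; slot 14 is free => place at 14.
983 hashes to 14; 14 taken => place at 15.
327 hashes to 4; slot 4 is free => place at 4.
218 hashes to 14; 14,15 taken => place at 1.
926 hashes to 8; slot 8 is free => place at 8.
581 hashes to 3; slot 3 is free => place at 3.
785 hashes to 3; 3,4 taken => place at 7.
473 hashes to 14; 14,15,1 taken => place at 6.
Table: [., 218, ., 581, 327, ., 473, 785, 926, ., ., ., ., ., 405, 983, .]
Lookup 785: h=3, probe 3,4,7 → found at 7.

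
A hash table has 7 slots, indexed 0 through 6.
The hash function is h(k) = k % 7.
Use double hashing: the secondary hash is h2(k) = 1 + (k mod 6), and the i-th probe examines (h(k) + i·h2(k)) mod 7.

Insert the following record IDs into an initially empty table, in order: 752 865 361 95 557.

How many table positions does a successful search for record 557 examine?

752 hashes to 3; slot 3 is free => place at 3.
865 hashes to 4; slot 4 is free => place at 4.
361 hashes to 4, h2=2; 4 taken => place at 6.
95 hashes to 4, h2=6; 4,3 taken => place at 2.
557 hashes to 4, h2=6; 4,3,2 taken => place at 1.
Table: [_, 557, 95, 752, 865, _, 361]
Lookup 557: h=4, h2=6, probe 4,3,2,1 → found at 1.

4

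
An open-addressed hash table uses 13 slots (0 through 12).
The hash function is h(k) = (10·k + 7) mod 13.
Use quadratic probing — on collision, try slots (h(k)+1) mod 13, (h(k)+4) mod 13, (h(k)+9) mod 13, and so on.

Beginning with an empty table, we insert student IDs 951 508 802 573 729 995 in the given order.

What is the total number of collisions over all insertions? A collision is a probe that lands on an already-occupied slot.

3

Insert 951: h=1, slot 1 empty => index 1.
Insert 508: h=4, slot 4 empty => index 4.
Insert 802: h=6, slot 6 empty => index 6.
Insert 573: h=4, slot 4 occupied => index 5.
Insert 729: h=4, slots 4,5 occupied => index 8.
Insert 995: h=12, slot 12 empty => index 12.
Table: [∅, 951, ∅, ∅, 508, 573, 802, ∅, 729, ∅, ∅, ∅, 995]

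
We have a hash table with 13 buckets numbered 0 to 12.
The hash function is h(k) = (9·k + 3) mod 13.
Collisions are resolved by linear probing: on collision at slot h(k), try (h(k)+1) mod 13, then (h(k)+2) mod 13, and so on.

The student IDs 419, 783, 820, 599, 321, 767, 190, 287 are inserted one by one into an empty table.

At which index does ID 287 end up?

419 hashes to 4; slot 4 is free => place at 4.
783 hashes to 4; 4 taken => place at 5.
820 hashes to 12; slot 12 is free => place at 12.
599 hashes to 12; 12 taken => place at 0.
321 hashes to 6; slot 6 is free => place at 6.
767 hashes to 3; slot 3 is free => place at 3.
190 hashes to 10; slot 10 is free => place at 10.
287 hashes to 12; 12,0 taken => place at 1.
Table: [599, 287, —, 767, 419, 783, 321, —, —, —, 190, —, 820]

1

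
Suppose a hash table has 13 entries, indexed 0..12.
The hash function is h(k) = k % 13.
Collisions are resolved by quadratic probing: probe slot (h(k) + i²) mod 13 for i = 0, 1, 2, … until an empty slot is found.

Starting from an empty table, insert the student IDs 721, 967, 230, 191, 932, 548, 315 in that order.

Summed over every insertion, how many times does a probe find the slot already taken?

3

721: h=6 -> slot 6
967: h=5 -> slot 5
230: h=9 -> slot 9
191: h=9, probe 9,10 -> slot 10
932: h=9, probe 9,10,0 -> slot 0
548: h=2 -> slot 2
315: h=3 -> slot 3
Table: [932, ∅, 548, 315, ∅, 967, 721, ∅, ∅, 230, 191, ∅, ∅]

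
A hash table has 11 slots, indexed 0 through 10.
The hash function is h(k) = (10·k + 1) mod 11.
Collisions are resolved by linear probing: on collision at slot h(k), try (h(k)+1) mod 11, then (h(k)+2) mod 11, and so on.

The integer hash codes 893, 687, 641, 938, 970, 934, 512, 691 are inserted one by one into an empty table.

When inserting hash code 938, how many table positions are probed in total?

893: h=10 -> slot 10
687: h=7 -> slot 7
641: h=9 -> slot 9
938: h=9, probe 9,10,0 -> slot 0
970: h=10, probe 10,0,1 -> slot 1
934: h=2 -> slot 2
512: h=6 -> slot 6
691: h=3 -> slot 3
Table: [938, 970, 934, 691, ∅, ∅, 512, 687, ∅, 641, 893]

3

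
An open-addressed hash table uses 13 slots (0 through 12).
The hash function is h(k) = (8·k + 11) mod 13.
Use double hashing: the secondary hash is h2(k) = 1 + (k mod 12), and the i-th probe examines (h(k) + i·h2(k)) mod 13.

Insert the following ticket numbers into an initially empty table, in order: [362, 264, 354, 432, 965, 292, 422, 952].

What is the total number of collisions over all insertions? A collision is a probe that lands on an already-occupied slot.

362: h=8 => slot 8
264: h=4 => slot 4
354: h=9 => slot 9
432: h=9, h2=1, probe 9,10 => slot 10
965: h=9, h2=6, probe 9,2 => slot 2
292: h=7 => slot 7
422: h=7, h2=3, probe 7,10,0 => slot 0
952: h=9, h2=5, probe 9,1 => slot 1
Table: [422, 952, 965, ., 264, ., ., 292, 362, 354, 432, ., .]

5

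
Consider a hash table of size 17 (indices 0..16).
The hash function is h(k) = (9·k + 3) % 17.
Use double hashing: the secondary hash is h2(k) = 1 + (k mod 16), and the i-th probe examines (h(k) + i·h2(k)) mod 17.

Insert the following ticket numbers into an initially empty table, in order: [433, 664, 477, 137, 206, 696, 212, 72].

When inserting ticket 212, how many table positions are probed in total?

Insert 433: h=7, slot 7 empty → index 7.
Insert 664: h=12, slot 12 empty → index 12.
Insert 477: h=12, h2=14, slot 12 occupied → index 9.
Insert 137: h=12, h2=10, slot 12 occupied → index 5.
Insert 206: h=4, slot 4 empty → index 4.
Insert 696: h=11, slot 11 empty → index 11.
Insert 212: h=7, h2=5, slots 7,12 occupied → index 0.
Insert 72: h=5, h2=9, slot 5 occupied → index 14.
Table: [212, ., ., ., 206, 137, ., 433, ., 477, ., 696, 664, ., 72, ., .]

3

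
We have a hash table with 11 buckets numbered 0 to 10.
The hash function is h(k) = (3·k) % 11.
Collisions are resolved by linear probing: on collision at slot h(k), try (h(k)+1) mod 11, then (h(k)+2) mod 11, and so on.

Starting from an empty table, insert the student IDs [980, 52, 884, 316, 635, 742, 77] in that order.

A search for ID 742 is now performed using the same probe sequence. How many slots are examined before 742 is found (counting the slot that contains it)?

3

980 hashes to 3; slot 3 is free => place at 3.
52 hashes to 2; slot 2 is free => place at 2.
884 hashes to 1; slot 1 is free => place at 1.
316 hashes to 2; 2,3 taken => place at 4.
635 hashes to 2; 2,3,4 taken => place at 5.
742 hashes to 4; 4,5 taken => place at 6.
77 hashes to 0; slot 0 is free => place at 0.
Table: [77, 884, 52, 980, 316, 635, 742, _, _, _, _]
Lookup 742: h=4, probe 4,5,6 → found at 6.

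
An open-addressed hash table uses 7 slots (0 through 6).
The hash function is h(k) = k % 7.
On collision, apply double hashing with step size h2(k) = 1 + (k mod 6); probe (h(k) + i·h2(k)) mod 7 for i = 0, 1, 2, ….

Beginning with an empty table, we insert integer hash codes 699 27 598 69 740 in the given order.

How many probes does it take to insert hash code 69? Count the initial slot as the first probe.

699: h=6 → slot 6
27: h=6, h2=4, probe 6,3 → slot 3
598: h=3, h2=5, probe 3,1 → slot 1
69: h=6, h2=4, probe 6,3,0 → slot 0
740: h=5 → slot 5
Table: [69, 598, -, 27, -, 740, 699]

3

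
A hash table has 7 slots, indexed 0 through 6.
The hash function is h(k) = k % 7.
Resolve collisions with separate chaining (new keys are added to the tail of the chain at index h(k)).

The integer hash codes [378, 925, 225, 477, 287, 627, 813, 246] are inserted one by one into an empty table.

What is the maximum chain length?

5

Insert 378: h=0, bucket 0 empty -> new chain.
Insert 925: h=1, bucket 1 empty -> new chain.
Insert 225: h=1, bucket 1 nonempty -> append to chain.
Insert 477: h=1, bucket 1 nonempty -> append to chain.
Insert 287: h=0, bucket 0 nonempty -> append to chain.
Insert 627: h=4, bucket 4 empty -> new chain.
Insert 813: h=1, bucket 1 nonempty -> append to chain.
Insert 246: h=1, bucket 1 nonempty -> append to chain.
Final buckets:
0: 378 -> 287
1: 925 -> 225 -> 477 -> 813 -> 246
2: —
3: —
4: 627
5: —
6: —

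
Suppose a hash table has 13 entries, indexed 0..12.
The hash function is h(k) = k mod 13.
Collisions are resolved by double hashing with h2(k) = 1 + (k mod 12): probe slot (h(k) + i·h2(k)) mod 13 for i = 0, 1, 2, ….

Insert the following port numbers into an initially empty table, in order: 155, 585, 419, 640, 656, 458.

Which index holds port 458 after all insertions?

155 hashes to 12; slot 12 is free → place at 12.
585 hashes to 0; slot 0 is free → place at 0.
419 hashes to 3; slot 3 is free → place at 3.
640 hashes to 3, h2=5; 3 taken → place at 8.
656 hashes to 6; slot 6 is free → place at 6.
458 hashes to 3, h2=3; 3,6 taken → place at 9.
Table: [585, _, _, 419, _, _, 656, _, 640, 458, _, _, 155]

9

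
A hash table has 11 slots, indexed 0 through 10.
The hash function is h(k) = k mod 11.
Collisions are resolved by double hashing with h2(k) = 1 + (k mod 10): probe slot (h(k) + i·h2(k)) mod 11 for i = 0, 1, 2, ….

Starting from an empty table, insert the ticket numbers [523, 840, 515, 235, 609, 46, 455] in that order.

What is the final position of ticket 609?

3

Insert 523: h=6, slot 6 empty → index 6.
Insert 840: h=4, slot 4 empty → index 4.
Insert 515: h=9, slot 9 empty → index 9.
Insert 235: h=4, h2=6, slot 4 occupied → index 10.
Insert 609: h=4, h2=10, slot 4 occupied → index 3.
Insert 46: h=2, slot 2 empty → index 2.
Insert 455: h=4, h2=6, slots 4,10 occupied → index 5.
Table: [_, _, 46, 609, 840, 455, 523, _, _, 515, 235]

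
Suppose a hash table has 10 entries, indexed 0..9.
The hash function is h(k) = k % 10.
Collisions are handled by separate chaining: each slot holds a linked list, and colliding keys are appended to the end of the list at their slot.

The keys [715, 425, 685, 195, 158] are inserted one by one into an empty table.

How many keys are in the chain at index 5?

Insert 715: h=5, bucket 5 empty -> new chain.
Insert 425: h=5, bucket 5 nonempty -> append to chain.
Insert 685: h=5, bucket 5 nonempty -> append to chain.
Insert 195: h=5, bucket 5 nonempty -> append to chain.
Insert 158: h=8, bucket 8 empty -> new chain.
Final buckets:
0: ∅
1: ∅
2: ∅
3: ∅
4: ∅
5: 715 -> 425 -> 685 -> 195
6: ∅
7: ∅
8: 158
9: ∅

4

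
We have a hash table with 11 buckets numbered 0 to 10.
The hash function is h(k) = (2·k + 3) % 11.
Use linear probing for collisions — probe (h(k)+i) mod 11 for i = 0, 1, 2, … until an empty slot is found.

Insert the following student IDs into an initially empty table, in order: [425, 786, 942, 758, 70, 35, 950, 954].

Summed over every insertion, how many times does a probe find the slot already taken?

425: h=6 -> slot 6
786: h=2 -> slot 2
942: h=6, probe 6,7 -> slot 7
758: h=1 -> slot 1
70: h=0 -> slot 0
35: h=7, probe 7,8 -> slot 8
950: h=0, probe 0,1,2,3 -> slot 3
954: h=8, probe 8,9 -> slot 9
Table: [70, 758, 786, 950, ∅, ∅, 425, 942, 35, 954, ∅]

6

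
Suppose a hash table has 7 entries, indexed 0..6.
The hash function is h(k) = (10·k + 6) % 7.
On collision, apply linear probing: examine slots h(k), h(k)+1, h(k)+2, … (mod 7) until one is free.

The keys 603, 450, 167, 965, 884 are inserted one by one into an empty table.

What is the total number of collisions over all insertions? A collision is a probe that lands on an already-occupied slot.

603: h=2 -> slot 2
450: h=5 -> slot 5
167: h=3 -> slot 3
965: h=3, probe 3,4 -> slot 4
884: h=5, probe 5,6 -> slot 6
Table: [—, —, 603, 167, 965, 450, 884]

2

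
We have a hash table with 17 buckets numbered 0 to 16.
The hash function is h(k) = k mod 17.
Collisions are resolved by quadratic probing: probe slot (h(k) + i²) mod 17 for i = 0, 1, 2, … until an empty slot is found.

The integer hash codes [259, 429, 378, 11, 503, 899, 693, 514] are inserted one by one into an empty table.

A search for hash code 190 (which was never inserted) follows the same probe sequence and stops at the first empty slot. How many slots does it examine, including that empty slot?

259 hashes to 4; slot 4 is free → place at 4.
429 hashes to 4; 4 taken → place at 5.
378 hashes to 4; 4,5 taken → place at 8.
11 hashes to 11; slot 11 is free → place at 11.
503 hashes to 10; slot 10 is free → place at 10.
899 hashes to 15; slot 15 is free → place at 15.
693 hashes to 13; slot 13 is free → place at 13.
514 hashes to 4; 4,5,8,13 taken → place at 3.
Table: [∅, ∅, ∅, 514, 259, 429, ∅, ∅, 378, ∅, 503, 11, ∅, 693, ∅, 899, ∅]
Lookup 190: h=3, probe 3,4,7 → slot 7 empty, not found.

3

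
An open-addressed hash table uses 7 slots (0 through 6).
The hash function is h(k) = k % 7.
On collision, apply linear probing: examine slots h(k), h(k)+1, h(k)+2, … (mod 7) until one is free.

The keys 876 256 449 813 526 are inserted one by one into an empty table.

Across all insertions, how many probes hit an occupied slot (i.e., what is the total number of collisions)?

7

876: h=1 → slot 1
256: h=4 → slot 4
449: h=1, probe 1,2 → slot 2
813: h=1, probe 1,2,3 → slot 3
526: h=1, probe 1,2,3,4,5 → slot 5
Table: [-, 876, 449, 813, 256, 526, -]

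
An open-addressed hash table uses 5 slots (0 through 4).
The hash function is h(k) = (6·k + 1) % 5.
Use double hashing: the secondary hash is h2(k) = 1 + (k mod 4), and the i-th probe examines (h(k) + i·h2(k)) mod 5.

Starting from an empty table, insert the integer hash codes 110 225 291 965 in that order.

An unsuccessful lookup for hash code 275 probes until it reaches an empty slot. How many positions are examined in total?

110: h=1 -> slot 1
225: h=1, h2=2, probe 1,3 -> slot 3
291: h=2 -> slot 2
965: h=1, h2=2, probe 1,3,0 -> slot 0
Table: [965, 110, 291, 225, —]
Lookup 275: h=1, h2=4, probe 1,0,4 → slot 4 empty, not found.

3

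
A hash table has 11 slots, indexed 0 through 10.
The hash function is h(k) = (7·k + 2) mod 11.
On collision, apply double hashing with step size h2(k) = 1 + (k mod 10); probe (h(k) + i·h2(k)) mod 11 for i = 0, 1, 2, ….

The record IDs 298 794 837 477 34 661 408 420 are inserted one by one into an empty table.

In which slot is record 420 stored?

10

298: h=9 → slot 9
794: h=5 → slot 5
837: h=9, h2=8, probe 9,6 → slot 6
477: h=8 → slot 8
34: h=9, h2=5, probe 9,3 → slot 3
661: h=9, h2=2, probe 9,0 → slot 0
408: h=9, h2=9, probe 9,7 → slot 7
420: h=5, h2=1, probe 5,6,7,8,9,10 → slot 10
Table: [661, ., ., 34, ., 794, 837, 408, 477, 298, 420]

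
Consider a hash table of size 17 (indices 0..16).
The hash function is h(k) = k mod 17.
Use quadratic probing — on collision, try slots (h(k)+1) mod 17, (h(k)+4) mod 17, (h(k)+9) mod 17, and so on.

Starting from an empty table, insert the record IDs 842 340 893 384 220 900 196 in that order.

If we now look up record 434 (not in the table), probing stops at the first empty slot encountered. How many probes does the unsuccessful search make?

842: h=9 => slot 9
340: h=0 => slot 0
893: h=9, probe 9,10 => slot 10
384: h=10, probe 10,11 => slot 11
220: h=16 => slot 16
900: h=16, probe 16,0,3 => slot 3
196: h=9, probe 9,10,13 => slot 13
Table: [340, -, -, 900, -, -, -, -, -, 842, 893, 384, -, 196, -, -, 220]
Lookup 434: h=9, probe 9,10,13,1 → slot 1 empty, not found.

4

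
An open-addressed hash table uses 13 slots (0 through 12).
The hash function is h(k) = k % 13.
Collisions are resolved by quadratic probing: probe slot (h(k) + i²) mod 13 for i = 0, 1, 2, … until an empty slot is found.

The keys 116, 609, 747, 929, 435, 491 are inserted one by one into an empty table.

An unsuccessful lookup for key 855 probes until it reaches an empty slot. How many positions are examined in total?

Insert 116: h=12, slot 12 empty -> index 12.
Insert 609: h=11, slot 11 empty -> index 11.
Insert 747: h=6, slot 6 empty -> index 6.
Insert 929: h=6, slot 6 occupied -> index 7.
Insert 435: h=6, slots 6,7 occupied -> index 10.
Insert 491: h=10, slots 10,11 occupied -> index 1.
Table: [∅, 491, ∅, ∅, ∅, ∅, 747, 929, ∅, ∅, 435, 609, 116]
Lookup 855: h=10, probe 10,11,1,6,0 → slot 0 empty, not found.

5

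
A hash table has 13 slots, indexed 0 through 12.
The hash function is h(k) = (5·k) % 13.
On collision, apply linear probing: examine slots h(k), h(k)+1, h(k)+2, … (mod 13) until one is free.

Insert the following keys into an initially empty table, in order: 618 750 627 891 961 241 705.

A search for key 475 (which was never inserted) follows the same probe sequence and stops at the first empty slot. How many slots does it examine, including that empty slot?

618 hashes to 9; slot 9 is free => place at 9.
750 hashes to 6; slot 6 is free => place at 6.
627 hashes to 2; slot 2 is free => place at 2.
891 hashes to 9; 9 taken => place at 10.
961 hashes to 8; slot 8 is free => place at 8.
241 hashes to 9; 9,10 taken => place at 11.
705 hashes to 2; 2 taken => place at 3.
Table: [-, -, 627, 705, -, -, 750, -, 961, 618, 891, 241, -]
Lookup 475: h=9, probe 9,10,11,12 → slot 12 empty, not found.

4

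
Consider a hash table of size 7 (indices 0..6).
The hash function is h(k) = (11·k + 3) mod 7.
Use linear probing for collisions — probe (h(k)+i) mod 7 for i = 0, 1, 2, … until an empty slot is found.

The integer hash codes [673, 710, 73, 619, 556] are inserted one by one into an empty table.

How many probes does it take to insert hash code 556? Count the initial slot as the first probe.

4

673 hashes to 0; slot 0 is free => place at 0.
710 hashes to 1; slot 1 is free => place at 1.
73 hashes to 1; 1 taken => place at 2.
619 hashes to 1; 1,2 taken => place at 3.
556 hashes to 1; 1,2,3 taken => place at 4.
Table: [673, 710, 73, 619, 556, ., .]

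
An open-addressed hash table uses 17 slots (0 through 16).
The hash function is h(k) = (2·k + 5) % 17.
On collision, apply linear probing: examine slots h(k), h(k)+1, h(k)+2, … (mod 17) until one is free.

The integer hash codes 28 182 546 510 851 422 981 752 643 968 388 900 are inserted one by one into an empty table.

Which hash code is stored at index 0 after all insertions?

643

28 hashes to 10; slot 10 is free -> place at 10.
182 hashes to 12; slot 12 is free -> place at 12.
546 hashes to 9; slot 9 is free -> place at 9.
510 hashes to 5; slot 5 is free -> place at 5.
851 hashes to 7; slot 7 is free -> place at 7.
422 hashes to 16; slot 16 is free -> place at 16.
981 hashes to 12; 12 taken -> place at 13.
752 hashes to 13; 13 taken -> place at 14.
643 hashes to 16; 16 taken -> place at 0.
968 hashes to 3; slot 3 is free -> place at 3.
388 hashes to 16; 16,0 taken -> place at 1.
900 hashes to 3; 3 taken -> place at 4.
Table: [643, 388, -, 968, 900, 510, -, 851, -, 546, 28, -, 182, 981, 752, -, 422]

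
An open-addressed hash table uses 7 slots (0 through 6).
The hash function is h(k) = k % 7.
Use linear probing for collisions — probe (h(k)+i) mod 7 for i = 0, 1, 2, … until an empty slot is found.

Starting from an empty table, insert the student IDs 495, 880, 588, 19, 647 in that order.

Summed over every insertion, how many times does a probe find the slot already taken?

495: h=5 => slot 5
880: h=5, probe 5,6 => slot 6
588: h=0 => slot 0
19: h=5, probe 5,6,0,1 => slot 1
647: h=3 => slot 3
Table: [588, 19, _, 647, _, 495, 880]

4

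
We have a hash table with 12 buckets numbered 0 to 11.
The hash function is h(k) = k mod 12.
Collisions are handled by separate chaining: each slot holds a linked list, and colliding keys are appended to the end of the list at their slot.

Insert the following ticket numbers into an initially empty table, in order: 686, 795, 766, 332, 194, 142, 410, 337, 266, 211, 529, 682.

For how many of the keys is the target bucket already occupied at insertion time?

686 -> bucket 2
795 -> bucket 3
766 -> bucket 10
332 -> bucket 8
194 -> bucket 2 (collision)
142 -> bucket 10 (collision)
410 -> bucket 2 (collision)
337 -> bucket 1
266 -> bucket 2 (collision)
211 -> bucket 7
529 -> bucket 1 (collision)
682 -> bucket 10 (collision)
Final buckets:
0: .
1: 337 -> 529
2: 686 -> 194 -> 410 -> 266
3: 795
4: .
5: .
6: .
7: 211
8: 332
9: .
10: 766 -> 142 -> 682
11: .

6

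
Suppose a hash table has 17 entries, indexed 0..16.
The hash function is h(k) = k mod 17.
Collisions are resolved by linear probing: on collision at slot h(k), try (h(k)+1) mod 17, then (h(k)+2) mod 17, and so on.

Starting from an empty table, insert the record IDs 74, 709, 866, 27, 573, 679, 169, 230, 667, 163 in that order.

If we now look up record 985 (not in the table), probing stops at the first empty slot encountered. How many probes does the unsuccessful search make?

4

74 hashes to 6; slot 6 is free → place at 6.
709 hashes to 12; slot 12 is free → place at 12.
866 hashes to 16; slot 16 is free → place at 16.
27 hashes to 10; slot 10 is free → place at 10.
573 hashes to 12; 12 taken → place at 13.
679 hashes to 16; 16 taken → place at 0.
169 hashes to 16; 16,0 taken → place at 1.
230 hashes to 9; slot 9 is free → place at 9.
667 hashes to 4; slot 4 is free → place at 4.
163 hashes to 10; 10 taken → place at 11.
Table: [679, 169, -, -, 667, -, 74, -, -, 230, 27, 163, 709, 573, -, -, 866]
Lookup 985: h=16, probe 16,0,1,2 → slot 2 empty, not found.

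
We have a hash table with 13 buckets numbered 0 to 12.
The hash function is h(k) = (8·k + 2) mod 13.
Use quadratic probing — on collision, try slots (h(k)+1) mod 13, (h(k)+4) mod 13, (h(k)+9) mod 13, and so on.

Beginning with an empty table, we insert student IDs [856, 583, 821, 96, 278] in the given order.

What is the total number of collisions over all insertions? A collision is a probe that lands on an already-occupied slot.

2

856 hashes to 12; slot 12 is free → place at 12.
583 hashes to 12; 12 taken → place at 0.
821 hashes to 5; slot 5 is free → place at 5.
96 hashes to 3; slot 3 is free → place at 3.
278 hashes to 3; 3 taken → place at 4.
Table: [583, —, —, 96, 278, 821, —, —, —, —, —, —, 856]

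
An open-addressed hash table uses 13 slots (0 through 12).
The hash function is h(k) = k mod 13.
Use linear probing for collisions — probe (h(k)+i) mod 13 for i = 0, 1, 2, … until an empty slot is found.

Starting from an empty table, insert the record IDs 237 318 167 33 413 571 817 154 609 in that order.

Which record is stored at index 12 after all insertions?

237 hashes to 3; slot 3 is free -> place at 3.
318 hashes to 6; slot 6 is free -> place at 6.
167 hashes to 11; slot 11 is free -> place at 11.
33 hashes to 7; slot 7 is free -> place at 7.
413 hashes to 10; slot 10 is free -> place at 10.
571 hashes to 12; slot 12 is free -> place at 12.
817 hashes to 11; 11,12 taken -> place at 0.
154 hashes to 11; 11,12,0 taken -> place at 1.
609 hashes to 11; 11,12,0,1 taken -> place at 2.
Table: [817, 154, 609, 237, -, -, 318, 33, -, -, 413, 167, 571]

571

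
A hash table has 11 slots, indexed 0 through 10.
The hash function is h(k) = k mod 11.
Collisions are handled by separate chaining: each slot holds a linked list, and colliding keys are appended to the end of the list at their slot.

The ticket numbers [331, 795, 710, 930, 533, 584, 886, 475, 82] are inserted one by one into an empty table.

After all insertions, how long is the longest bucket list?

3

331 -> bucket 1
795 -> bucket 3
710 -> bucket 6
930 -> bucket 6 (collision)
533 -> bucket 5
584 -> bucket 1 (collision)
886 -> bucket 6 (collision)
475 -> bucket 2
82 -> bucket 5 (collision)
Final buckets:
0: _
1: 331 -> 584
2: 475
3: 795
4: _
5: 533 -> 82
6: 710 -> 930 -> 886
7: _
8: _
9: _
10: _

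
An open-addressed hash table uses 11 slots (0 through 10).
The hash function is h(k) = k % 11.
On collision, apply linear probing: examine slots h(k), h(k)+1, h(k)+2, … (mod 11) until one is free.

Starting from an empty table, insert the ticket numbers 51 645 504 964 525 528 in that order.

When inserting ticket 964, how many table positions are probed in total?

51: h=7 → slot 7
645: h=7, probe 7,8 → slot 8
504: h=9 → slot 9
964: h=7, probe 7,8,9,10 → slot 10
525: h=8, probe 8,9,10,0 → slot 0
528: h=0, probe 0,1 → slot 1
Table: [525, 528, ., ., ., ., ., 51, 645, 504, 964]

4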